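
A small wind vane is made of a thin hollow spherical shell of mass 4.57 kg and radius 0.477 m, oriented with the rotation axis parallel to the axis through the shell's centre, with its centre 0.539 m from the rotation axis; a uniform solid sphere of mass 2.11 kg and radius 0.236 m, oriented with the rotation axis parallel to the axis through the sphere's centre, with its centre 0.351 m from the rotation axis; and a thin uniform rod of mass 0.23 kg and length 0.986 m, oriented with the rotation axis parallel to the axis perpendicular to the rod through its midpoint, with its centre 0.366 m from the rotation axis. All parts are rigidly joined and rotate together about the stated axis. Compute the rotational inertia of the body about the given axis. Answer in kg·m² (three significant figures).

Spherical shell: I_cm = (2/3)MR² = (2/3)(4.57)(0.477)² = 0.69321 kg·m²; centre at d = 0.539 m, so I = I_cm + Md² gives I = 0.69321 + (4.57)(0.539)² = 2.0209 kg·m².
Solid sphere: I_cm = (2/5)MR² = (2/5)(2.11)(0.236)² = 0.047007 kg·m²; centre at d = 0.351 m, so I = I_cm + Md² gives I = 0.047007 + (2.11)(0.351)² = 0.30696 kg·m².
Thin rod: I_cm = (1/12)ML² = (1/12)(0.23)(0.986)² = 0.018634 kg·m²; centre at d = 0.366 m, so I = I_cm + Md² gives I = 0.018634 + (0.23)(0.366)² = 0.049444 kg·m².
Total I = 2.0209 + 0.30696 + 0.049444 = 2.3773 kg·m².

2.38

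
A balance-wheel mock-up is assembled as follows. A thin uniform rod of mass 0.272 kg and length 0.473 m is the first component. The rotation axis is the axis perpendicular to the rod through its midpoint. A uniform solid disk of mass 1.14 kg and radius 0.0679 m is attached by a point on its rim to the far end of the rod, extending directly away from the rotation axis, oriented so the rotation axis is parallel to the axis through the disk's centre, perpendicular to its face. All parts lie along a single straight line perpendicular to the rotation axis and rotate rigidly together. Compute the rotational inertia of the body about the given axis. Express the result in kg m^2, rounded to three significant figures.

0.113

Thin rod: I_cm = (1/12)ML² = (1/12)(0.272)(0.473)² = 0.0050712 kg m^2; axis through the centre, so I = 0.0050712 kg m^2.
Solid disk: I_cm = (1/2)MR² = (1/2)(1.14)(0.0679)² = 0.0026279 kg m^2; centre at d = 0.2365 + 0.0679 = 0.3044 m, so I = I_cm + Md² gives I = 0.0026279 + (1.14)(0.3044)² = 0.10826 kg m^2.
Total I = 0.0050712 + 0.10826 = 0.11333 kg m^2.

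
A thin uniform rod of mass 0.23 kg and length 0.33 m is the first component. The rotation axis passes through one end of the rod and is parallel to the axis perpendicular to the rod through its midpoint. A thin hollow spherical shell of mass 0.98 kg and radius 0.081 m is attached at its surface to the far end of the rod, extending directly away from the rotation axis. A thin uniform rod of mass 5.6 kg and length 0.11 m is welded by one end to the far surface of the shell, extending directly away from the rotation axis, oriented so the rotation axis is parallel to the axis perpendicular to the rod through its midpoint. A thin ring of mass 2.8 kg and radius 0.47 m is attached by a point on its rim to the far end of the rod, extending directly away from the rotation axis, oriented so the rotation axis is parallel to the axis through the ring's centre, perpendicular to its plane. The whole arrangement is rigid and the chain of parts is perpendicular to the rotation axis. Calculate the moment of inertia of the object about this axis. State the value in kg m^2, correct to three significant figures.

Thin rod: I_cm = (1/12)ML² = (1/12)(0.23)(0.33)² = 0.0020873 kg m^2; centre at d = 0.165 m, so the parallel axis theorem gives I = 0.0020873 + (0.23)(0.165)² = 0.008349 kg m^2.
Spherical shell: I_cm = (2/3)MR² = (2/3)(0.98)(0.081)² = 0.0042865 kg m^2; centre at d = 0.165 + 0.165 + 0.081 = 0.411 m, so the parallel axis theorem gives I = 0.0042865 + (0.98)(0.411)² = 0.16983 kg m^2.
Thin rod: I_cm = (1/12)ML² = (1/12)(5.6)(0.11)² = 0.0056467 kg m^2; centre at d = 0.165 + 0.165 + 0.081 + 0.081 + 0.055 = 0.547 m, so the parallel axis theorem gives I = 0.0056467 + (5.6)(0.547)² = 1.6812 kg m^2.
Thin ring: I_cm = MR² = (2.8)(0.47)² = 0.61852 kg m^2; centre at d = 0.165 + 0.165 + 0.081 + 0.081 + 0.055 + 0.055 + 0.47 = 1.072 m, so the parallel axis theorem gives I = 0.61852 + (2.8)(1.072)² = 3.8362 kg m^2.
Total I = 0.008349 + 0.16983 + 1.6812 + 3.8362 = 5.6956 kg m^2.

5.70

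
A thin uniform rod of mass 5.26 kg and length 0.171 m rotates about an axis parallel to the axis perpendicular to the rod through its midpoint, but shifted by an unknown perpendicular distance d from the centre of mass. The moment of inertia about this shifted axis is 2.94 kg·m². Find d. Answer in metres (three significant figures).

0.746

About the centre-of-mass axis, I_cm = (1/12)ML² = (1/12)(5.26)(0.171)² = 0.012817 kg·m².
Parallel axis theorem: I = I_cm + Md², so Md² = 2.94 − 0.012817 = 2.9272 kg·m².
d = √(2.9272 / 5.26) = 0.74599 m.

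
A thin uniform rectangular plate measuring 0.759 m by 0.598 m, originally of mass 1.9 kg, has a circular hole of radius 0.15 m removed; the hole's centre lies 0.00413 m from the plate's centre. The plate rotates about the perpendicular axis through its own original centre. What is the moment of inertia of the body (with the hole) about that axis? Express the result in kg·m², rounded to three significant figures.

0.144

Unpierced body about its centre: I₀ = (1/12)M(a²+b²) = (1/12)(1.9)[(0.759)² + (0.598)²] = 0.14783 kg·m².
The removed disk has mass m = M·πr²/(ab) = (1.9)·π(0.15)²/(0.759·0.598) = 0.2959 kg (same uniform areal density).
Its moment of inertia about the rotation axis (parallel-axis theorem): I_hole = (1/2)mr² + md² = (1/2)(0.2959)(0.15)² + (0.2959)(0.00413)² = 0.0033339 kg·m².
Treating the hole as negative mass, I = I₀ − I_hole = 0.14783 − 0.0033339 = 0.1445 kg·m².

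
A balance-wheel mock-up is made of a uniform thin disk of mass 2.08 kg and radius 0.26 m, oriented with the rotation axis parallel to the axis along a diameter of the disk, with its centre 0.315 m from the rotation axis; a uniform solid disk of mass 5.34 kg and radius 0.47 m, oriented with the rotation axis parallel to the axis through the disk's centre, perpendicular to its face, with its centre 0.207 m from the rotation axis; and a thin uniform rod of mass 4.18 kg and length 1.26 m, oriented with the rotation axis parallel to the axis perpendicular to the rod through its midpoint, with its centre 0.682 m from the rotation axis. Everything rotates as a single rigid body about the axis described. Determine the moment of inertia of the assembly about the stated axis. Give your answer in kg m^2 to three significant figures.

3.56

Thin disk: I_cm = (1/4)MR² = (1/4)(2.08)(0.26)² = 0.035152 kg m^2; centre at d = 0.315 m, so the parallel axis theorem gives I = 0.035152 + (2.08)(0.315)² = 0.24154 kg m^2.
Solid disk: I_cm = (1/2)MR² = (1/2)(5.34)(0.47)² = 0.5898 kg m^2; centre at d = 0.207 m, so the parallel axis theorem gives I = 0.5898 + (5.34)(0.207)² = 0.81862 kg m^2.
Thin rod: I_cm = (1/12)ML² = (1/12)(4.18)(1.26)² = 0.55301 kg m^2; centre at d = 0.682 m, so the parallel axis theorem gives I = 0.55301 + (4.18)(0.682)² = 2.4972 kg m^2.
Total I = 0.24154 + 0.81862 + 2.4972 = 3.5574 kg m^2.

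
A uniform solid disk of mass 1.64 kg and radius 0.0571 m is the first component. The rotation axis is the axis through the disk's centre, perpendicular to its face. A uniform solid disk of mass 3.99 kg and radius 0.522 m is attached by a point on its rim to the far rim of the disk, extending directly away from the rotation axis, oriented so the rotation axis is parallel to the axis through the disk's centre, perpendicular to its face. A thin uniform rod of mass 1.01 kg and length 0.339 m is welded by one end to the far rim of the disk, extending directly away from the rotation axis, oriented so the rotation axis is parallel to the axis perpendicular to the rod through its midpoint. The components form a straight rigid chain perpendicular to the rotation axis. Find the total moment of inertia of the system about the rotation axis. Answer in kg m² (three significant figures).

Solid disk: I_cm = (1/2)MR² = (1/2)(1.64)(0.0571)² = 0.0026735 kg m²; axis through the centre, so I = 0.0026735 kg m².
Solid disk: I_cm = (1/2)MR² = (1/2)(3.99)(0.522)² = 0.54361 kg m²; centre at d = 0.0571 + 0.522 = 0.5791 m, so I = I_cm + Md² gives I = 0.54361 + (3.99)(0.5791)² = 1.8817 kg m².
Thin rod: I_cm = (1/12)ML² = (1/12)(1.01)(0.339)² = 0.0096725 kg m²; centre at d = 0.0571 + 0.522 + 0.522 + 0.1695 = 1.2706 m, so I = I_cm + Md² gives I = 0.0096725 + (1.01)(1.2706)² = 1.6402 kg m².
Total I = 0.0026735 + 1.8817 + 1.6402 = 3.5246 kg m².

3.52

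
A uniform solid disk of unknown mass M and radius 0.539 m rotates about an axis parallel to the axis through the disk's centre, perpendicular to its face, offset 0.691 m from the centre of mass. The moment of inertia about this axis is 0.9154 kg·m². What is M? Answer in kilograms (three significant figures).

1.47

I = I_cm + Md² = (1/2)MR² + Md² = M·[0.5·(0.539)² + (0.691)²] = M·0.62274.
So M = 0.9154 / 0.62274 = 1.47 kg.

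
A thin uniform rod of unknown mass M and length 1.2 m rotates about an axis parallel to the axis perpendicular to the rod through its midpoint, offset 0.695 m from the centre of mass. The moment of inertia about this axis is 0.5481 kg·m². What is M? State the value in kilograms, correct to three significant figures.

I = I_cm + Md² = (1/12)ML² + Md² = M·[0.0833333·(1.2)² + (0.695)²] = M·0.60302.
So M = 0.5481 / 0.60302 = 0.90892 kg.

0.909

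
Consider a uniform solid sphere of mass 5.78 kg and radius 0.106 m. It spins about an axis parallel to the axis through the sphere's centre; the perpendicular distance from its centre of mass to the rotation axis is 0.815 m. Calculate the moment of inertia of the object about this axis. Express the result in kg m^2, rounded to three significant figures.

3.87

I_cm = (2/5)MR² = (2/5)(5.78)(0.106)² = 0.025978 kg m^2; centre at d = 0.815 m, so the parallel axis theorem gives I = 0.025978 + (5.78)(0.815)² = 3.8652 kg m^2.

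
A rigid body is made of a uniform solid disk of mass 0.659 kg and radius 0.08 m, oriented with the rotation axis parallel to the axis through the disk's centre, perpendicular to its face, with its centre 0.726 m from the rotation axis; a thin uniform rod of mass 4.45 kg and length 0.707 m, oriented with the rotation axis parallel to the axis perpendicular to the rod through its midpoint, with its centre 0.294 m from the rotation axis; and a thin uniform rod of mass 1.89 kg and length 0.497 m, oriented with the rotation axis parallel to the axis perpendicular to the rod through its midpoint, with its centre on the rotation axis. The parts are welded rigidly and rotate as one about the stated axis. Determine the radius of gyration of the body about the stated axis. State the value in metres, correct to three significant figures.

0.370

Solid disk: I_cm = (1/2)MR² = (1/2)(0.659)(0.08)² = 0.0021088 kg·m²; centre at d = 0.726 m, so I = I_cm + Md² gives I = 0.0021088 + (0.659)(0.726)² = 0.34945 kg·m².
Thin rod: I_cm = (1/12)ML² = (1/12)(4.45)(0.707)² = 0.18536 kg·m²; centre at d = 0.294 m, so I = I_cm + Md² gives I = 0.18536 + (4.45)(0.294)² = 0.57 kg·m².
Thin rod: I_cm = (1/12)ML² = (1/12)(1.89)(0.497)² = 0.038904 kg·m²; axis through the centre, so I = 0.038904 kg·m².
Total I = 0.95836 kg·m²; total mass M = 6.999 kg.
k = √(I/M) = √(0.95836/6.999) = 0.37004 m.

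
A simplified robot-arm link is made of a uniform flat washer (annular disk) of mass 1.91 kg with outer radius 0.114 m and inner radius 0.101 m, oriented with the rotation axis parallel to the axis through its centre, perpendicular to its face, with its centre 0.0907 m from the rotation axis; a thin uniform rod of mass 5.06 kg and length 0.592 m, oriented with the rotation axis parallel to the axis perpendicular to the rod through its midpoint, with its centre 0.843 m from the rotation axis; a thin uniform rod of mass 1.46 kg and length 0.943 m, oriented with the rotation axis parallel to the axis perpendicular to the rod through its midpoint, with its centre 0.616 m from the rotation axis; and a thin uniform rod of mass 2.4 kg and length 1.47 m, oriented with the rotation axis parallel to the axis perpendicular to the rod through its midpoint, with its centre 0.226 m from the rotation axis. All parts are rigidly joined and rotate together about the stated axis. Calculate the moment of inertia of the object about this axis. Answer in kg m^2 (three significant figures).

5.00

Annular disk: I_cm = (1/2)M(R²+r²) = (1/2)(1.91)[(0.114)² + (0.101)²] = 0.022153 kg m^2; centre at d = 0.0907 m, so I = I_cm + Md² gives I = 0.022153 + (1.91)(0.0907)² = 0.037866 kg m^2.
Thin rod: I_cm = (1/12)ML² = (1/12)(5.06)(0.592)² = 0.14778 kg m^2; centre at d = 0.843 m, so I = I_cm + Md² gives I = 0.14778 + (5.06)(0.843)² = 3.7437 kg m^2.
Thin rod: I_cm = (1/12)ML² = (1/12)(1.46)(0.943)² = 0.10819 kg m^2; centre at d = 0.616 m, so I = I_cm + Md² gives I = 0.10819 + (1.46)(0.616)² = 0.6622 kg m^2.
Thin rod: I_cm = (1/12)ML² = (1/12)(2.4)(1.47)² = 0.43218 kg m^2; centre at d = 0.226 m, so I = I_cm + Md² gives I = 0.43218 + (2.4)(0.226)² = 0.55476 kg m^2.
Total I = 0.037866 + 3.7437 + 0.6622 + 0.55476 = 4.9985 kg m^2.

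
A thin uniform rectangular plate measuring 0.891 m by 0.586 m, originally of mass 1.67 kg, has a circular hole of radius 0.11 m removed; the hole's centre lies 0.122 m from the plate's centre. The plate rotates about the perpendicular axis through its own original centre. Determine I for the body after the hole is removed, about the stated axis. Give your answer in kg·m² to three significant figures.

Unpierced body about its centre: I₀ = (1/12)M(a²+b²) = (1/12)(1.67)[(0.891)² + (0.586)²] = 0.15827 kg·m².
The removed disk has mass m = M·πr²/(ab) = (1.67)·π(0.11)²/(0.891·0.586) = 0.12158 kg (same uniform areal density).
Its moment of inertia about the rotation axis (parallel-axis theorem): I_hole = (1/2)mr² + md² = (1/2)(0.12158)(0.11)² + (0.12158)(0.122)² = 0.0025452 kg·m².
Treating the hole as negative mass, I = I₀ − I_hole = 0.15827 − 0.0025452 = 0.15573 kg·m².

0.156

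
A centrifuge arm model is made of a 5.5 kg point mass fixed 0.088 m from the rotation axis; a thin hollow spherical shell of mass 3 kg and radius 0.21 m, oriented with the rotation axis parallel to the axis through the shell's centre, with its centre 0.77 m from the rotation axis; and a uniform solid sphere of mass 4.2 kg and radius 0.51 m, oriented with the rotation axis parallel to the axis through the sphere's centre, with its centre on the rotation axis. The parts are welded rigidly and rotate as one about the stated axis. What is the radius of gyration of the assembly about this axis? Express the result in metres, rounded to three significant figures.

0.430

Point mass: I_cm = 0; centre at d = 0.088 m, so the parallel axis theorem gives I = 0 + (5.5)(0.088)² = 0.042592 kg m².
Spherical shell: I_cm = (2/3)MR² = (2/3)(3)(0.21)² = 0.0882 kg m²; centre at d = 0.77 m, so the parallel axis theorem gives I = 0.0882 + (3)(0.77)² = 1.8669 kg m².
Solid sphere: I_cm = (2/5)MR² = (2/5)(4.2)(0.51)² = 0.43697 kg m²; axis through the centre, so I = 0.43697 kg m².
Total I = 2.3465 kg m²; total mass M = 12.7 kg.
k = √(I/M) = √(2.3465/12.7) = 0.42984 m.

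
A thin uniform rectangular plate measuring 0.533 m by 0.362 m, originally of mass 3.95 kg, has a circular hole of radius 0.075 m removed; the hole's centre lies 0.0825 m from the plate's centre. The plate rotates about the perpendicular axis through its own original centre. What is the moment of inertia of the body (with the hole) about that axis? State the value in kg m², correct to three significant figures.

Unpierced body about its centre: I₀ = (1/12)M(a²+b²) = (1/12)(3.95)[(0.533)² + (0.362)²] = 0.13665 kg m².
The removed disk has mass m = M·πr²/(ab) = (3.95)·π(0.075)²/(0.533·0.362) = 0.36177 kg (same uniform areal density).
Its moment of inertia about the rotation axis (parallel-axis theorem): I_hole = (1/2)mr² + md² = (1/2)(0.36177)(0.075)² + (0.36177)(0.0825)² = 0.0034798 kg m².
Treating the hole as negative mass, I = I₀ − I_hole = 0.13665 − 0.0034798 = 0.13317 kg m².

0.133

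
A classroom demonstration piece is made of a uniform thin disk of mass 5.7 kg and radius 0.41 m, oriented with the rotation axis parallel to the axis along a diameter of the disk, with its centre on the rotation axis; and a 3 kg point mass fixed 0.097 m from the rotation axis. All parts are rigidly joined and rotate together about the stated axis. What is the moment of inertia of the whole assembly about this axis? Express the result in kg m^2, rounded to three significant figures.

Thin disk: I_cm = (1/4)MR² = (1/4)(5.7)(0.41)² = 0.23954 kg m^2; axis through the centre, so I = 0.23954 kg m^2.
Point mass: I_cm = 0; centre at d = 0.097 m, so I = I_cm + Md² gives I = 0 + (3)(0.097)² = 0.028227 kg m^2.
Total I = 0.23954 + 0.028227 = 0.26777 kg m^2.

0.268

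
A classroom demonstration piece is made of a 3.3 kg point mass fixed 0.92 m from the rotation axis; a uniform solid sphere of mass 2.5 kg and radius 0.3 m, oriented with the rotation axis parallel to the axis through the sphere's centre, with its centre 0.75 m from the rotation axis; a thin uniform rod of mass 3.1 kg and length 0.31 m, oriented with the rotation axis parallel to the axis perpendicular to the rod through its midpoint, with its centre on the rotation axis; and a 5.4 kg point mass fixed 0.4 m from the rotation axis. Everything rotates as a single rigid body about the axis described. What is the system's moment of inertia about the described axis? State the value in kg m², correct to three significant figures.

5.18

Point mass: I_cm = 0; centre at d = 0.92 m, so I = I_cm + Md² gives I = 0 + (3.3)(0.92)² = 2.7931 kg m².
Solid sphere: I_cm = (2/5)MR² = (2/5)(2.5)(0.3)² = 0.09 kg m²; centre at d = 0.75 m, so I = I_cm + Md² gives I = 0.09 + (2.5)(0.75)² = 1.4963 kg m².
Thin rod: I_cm = (1/12)ML² = (1/12)(3.1)(0.31)² = 0.024826 kg m²; axis through the centre, so I = 0.024826 kg m².
Point mass: I_cm = 0; centre at d = 0.4 m, so I = I_cm + Md² gives I = 0 + (5.4)(0.4)² = 0.864 kg m².
Total I = 2.7931 + 1.4963 + 0.024826 + 0.864 = 5.1782 kg m².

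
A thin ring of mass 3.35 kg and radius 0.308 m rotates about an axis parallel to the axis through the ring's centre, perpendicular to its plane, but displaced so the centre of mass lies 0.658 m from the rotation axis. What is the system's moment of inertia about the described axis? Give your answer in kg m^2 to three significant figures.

1.77

I_cm = MR² = (3.35)(0.308)² = 0.31779 kg m^2; centre at d = 0.658 m, so I = I_cm + Md² gives I = 0.31779 + (3.35)(0.658)² = 1.7682 kg m^2.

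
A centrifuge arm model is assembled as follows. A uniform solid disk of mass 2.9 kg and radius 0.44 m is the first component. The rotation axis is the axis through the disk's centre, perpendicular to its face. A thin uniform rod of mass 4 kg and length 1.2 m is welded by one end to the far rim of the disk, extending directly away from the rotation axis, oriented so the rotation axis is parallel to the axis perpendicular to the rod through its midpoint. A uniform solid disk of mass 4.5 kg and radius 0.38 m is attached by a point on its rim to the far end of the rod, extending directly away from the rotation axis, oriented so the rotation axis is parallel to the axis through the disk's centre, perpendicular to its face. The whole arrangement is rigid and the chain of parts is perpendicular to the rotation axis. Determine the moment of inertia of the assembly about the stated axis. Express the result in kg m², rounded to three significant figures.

23.8

Solid disk: I_cm = (1/2)MR² = (1/2)(2.9)(0.44)² = 0.28072 kg m²; axis through the centre, so I = 0.28072 kg m².
Thin rod: I_cm = (1/12)ML² = (1/12)(4)(1.2)² = 0.48 kg m²; centre at d = 0.44 + 0.6 = 1.04 m, so I = I_cm + Md² gives I = 0.48 + (4)(1.04)² = 4.8064 kg m².
Solid disk: I_cm = (1/2)MR² = (1/2)(4.5)(0.38)² = 0.3249 kg m²; centre at d = 0.44 + 0.6 + 0.6 + 0.38 = 2.02 m, so I = I_cm + Md² gives I = 0.3249 + (4.5)(2.02)² = 18.687 kg m².
Total I = 0.28072 + 4.8064 + 18.687 = 23.774 kg m².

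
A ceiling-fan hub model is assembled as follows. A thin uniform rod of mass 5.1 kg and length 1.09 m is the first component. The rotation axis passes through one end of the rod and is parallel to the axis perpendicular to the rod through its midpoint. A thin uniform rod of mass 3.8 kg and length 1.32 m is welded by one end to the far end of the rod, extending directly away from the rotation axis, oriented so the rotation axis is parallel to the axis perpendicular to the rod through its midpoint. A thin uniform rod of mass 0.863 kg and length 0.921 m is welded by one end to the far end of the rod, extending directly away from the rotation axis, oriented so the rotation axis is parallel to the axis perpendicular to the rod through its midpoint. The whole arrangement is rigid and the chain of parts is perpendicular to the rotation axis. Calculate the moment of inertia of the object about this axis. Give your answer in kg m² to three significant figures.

21.4

Thin rod: I_cm = (1/12)ML² = (1/12)(5.1)(1.09)² = 0.50494 kg m²; centre at d = 0.545 m, so the parallel axis theorem gives I = 0.50494 + (5.1)(0.545)² = 2.0198 kg m².
Thin rod: I_cm = (1/12)ML² = (1/12)(3.8)(1.32)² = 0.55176 kg m²; centre at d = 0.545 + 0.545 + 0.66 = 1.75 m, so the parallel axis theorem gives I = 0.55176 + (3.8)(1.75)² = 12.189 kg m².
Thin rod: I_cm = (1/12)ML² = (1/12)(0.863)(0.921)² = 0.061003 kg m²; centre at d = 0.545 + 0.545 + 0.66 + 0.66 + 0.4605 = 2.8705 m, so the parallel axis theorem gives I = 0.061003 + (0.863)(2.8705)² = 7.1719 kg m².
Total I = 2.0198 + 12.189 + 7.1719 = 21.381 kg m².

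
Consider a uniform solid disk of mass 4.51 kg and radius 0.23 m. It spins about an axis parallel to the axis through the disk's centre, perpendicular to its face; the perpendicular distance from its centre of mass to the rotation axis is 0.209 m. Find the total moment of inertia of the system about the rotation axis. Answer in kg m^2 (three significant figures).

0.316

I_cm = (1/2)MR² = (1/2)(4.51)(0.23)² = 0.11929 kg m^2; centre at d = 0.209 m, so I = I_cm + Md² gives I = 0.11929 + (4.51)(0.209)² = 0.31629 kg m^2.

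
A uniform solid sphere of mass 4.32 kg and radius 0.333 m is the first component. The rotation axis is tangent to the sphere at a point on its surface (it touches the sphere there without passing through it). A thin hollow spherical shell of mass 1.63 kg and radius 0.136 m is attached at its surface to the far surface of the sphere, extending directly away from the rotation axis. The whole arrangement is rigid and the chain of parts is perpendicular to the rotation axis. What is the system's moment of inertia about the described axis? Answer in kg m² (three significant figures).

1.74

Solid sphere: I_cm = (2/5)MR² = (2/5)(4.32)(0.333)² = 0.19162 kg m²; centre at d = 0.333 m, so I = I_cm + Md² gives I = 0.19162 + (4.32)(0.333)² = 0.67066 kg m².
Spherical shell: I_cm = (2/3)MR² = (2/3)(1.63)(0.136)² = 0.020099 kg m²; centre at d = 0.333 + 0.333 + 0.136 = 0.802 m, so I = I_cm + Md² gives I = 0.020099 + (1.63)(0.802)² = 1.0685 kg m².
Total I = 0.67066 + 1.0685 = 1.7392 kg m².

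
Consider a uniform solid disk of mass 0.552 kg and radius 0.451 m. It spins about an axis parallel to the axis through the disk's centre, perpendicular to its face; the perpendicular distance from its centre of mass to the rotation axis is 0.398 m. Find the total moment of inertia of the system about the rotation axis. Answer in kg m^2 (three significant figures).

0.144

I_cm = (1/2)MR² = (1/2)(0.552)(0.451)² = 0.056139 kg m^2; centre at d = 0.398 m, so the parallel axis theorem gives I = 0.056139 + (0.552)(0.398)² = 0.14358 kg m^2.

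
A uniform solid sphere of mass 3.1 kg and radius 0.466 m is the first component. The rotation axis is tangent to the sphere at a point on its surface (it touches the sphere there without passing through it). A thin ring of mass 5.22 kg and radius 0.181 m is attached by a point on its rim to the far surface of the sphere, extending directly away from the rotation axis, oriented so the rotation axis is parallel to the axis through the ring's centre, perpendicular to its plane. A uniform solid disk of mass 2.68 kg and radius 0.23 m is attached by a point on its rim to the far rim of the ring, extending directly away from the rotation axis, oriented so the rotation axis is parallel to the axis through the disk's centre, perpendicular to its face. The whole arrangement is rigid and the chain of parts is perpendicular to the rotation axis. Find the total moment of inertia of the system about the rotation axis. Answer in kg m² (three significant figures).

Solid sphere: I_cm = (2/5)MR² = (2/5)(3.1)(0.466)² = 0.26927 kg m²; centre at d = 0.466 m, so the parallel axis theorem gives I = 0.26927 + (3.1)(0.466)² = 0.94246 kg m².
Thin ring: I_cm = MR² = (5.22)(0.181)² = 0.17101 kg m²; centre at d = 0.466 + 0.466 + 0.181 = 1.113 m, so the parallel axis theorem gives I = 0.17101 + (5.22)(1.113)² = 6.6374 kg m².
Solid disk: I_cm = (1/2)MR² = (1/2)(2.68)(0.23)² = 0.070886 kg m²; centre at d = 0.466 + 0.466 + 0.181 + 0.181 + 0.23 = 1.524 m, so the parallel axis theorem gives I = 0.070886 + (2.68)(1.524)² = 6.2954 kg m².
Total I = 0.94246 + 6.6374 + 6.2954 = 13.875 kg m².

13.9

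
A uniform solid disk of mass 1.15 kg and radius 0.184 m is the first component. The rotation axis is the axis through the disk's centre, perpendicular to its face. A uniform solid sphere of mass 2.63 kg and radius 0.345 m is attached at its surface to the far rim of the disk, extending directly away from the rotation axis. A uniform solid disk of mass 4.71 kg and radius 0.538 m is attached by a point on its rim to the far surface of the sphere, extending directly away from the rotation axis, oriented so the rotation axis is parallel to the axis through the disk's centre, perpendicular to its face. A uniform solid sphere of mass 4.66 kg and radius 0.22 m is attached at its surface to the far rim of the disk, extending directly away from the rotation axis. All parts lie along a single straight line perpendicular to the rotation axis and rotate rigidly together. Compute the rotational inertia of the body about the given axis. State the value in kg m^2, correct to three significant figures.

Solid disk: I_cm = (1/2)MR² = (1/2)(1.15)(0.184)² = 0.019467 kg m^2; axis through the centre, so I = 0.019467 kg m^2.
Solid sphere: I_cm = (2/5)MR² = (2/5)(2.63)(0.345)² = 0.12521 kg m^2; centre at d = 0.184 + 0.345 = 0.529 m, so I = I_cm + Md² gives I = 0.12521 + (2.63)(0.529)² = 0.8612 kg m^2.
Solid disk: I_cm = (1/2)MR² = (1/2)(4.71)(0.538)² = 0.68164 kg m^2; centre at d = 0.184 + 0.345 + 0.345 + 0.538 = 1.412 m, so I = I_cm + Md² gives I = 0.68164 + (4.71)(1.412)² = 10.072 kg m^2.
Solid sphere: I_cm = (2/5)MR² = (2/5)(4.66)(0.22)² = 0.090218 kg m^2; centre at d = 0.184 + 0.345 + 0.345 + 0.538 + 0.538 + 0.22 = 2.17 m, so I = I_cm + Md² gives I = 0.090218 + (4.66)(2.17)² = 22.034 kg m^2.
Total I = 0.019467 + 0.8612 + 10.072 + 22.034 = 32.987 kg m^2.

33.0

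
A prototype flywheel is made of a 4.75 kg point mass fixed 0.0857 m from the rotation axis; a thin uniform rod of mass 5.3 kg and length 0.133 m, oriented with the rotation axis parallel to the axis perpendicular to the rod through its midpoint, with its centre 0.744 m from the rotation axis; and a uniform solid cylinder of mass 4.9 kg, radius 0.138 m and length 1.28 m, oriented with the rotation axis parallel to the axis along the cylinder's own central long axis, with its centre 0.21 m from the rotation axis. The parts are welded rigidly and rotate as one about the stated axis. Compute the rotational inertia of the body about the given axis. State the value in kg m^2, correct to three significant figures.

3.24

Point mass: I_cm = 0; centre at d = 0.0857 m, so I = I_cm + Md² gives I = 0 + (4.75)(0.0857)² = 0.034886 kg m^2.
Thin rod: I_cm = (1/12)ML² = (1/12)(5.3)(0.133)² = 0.0078126 kg m^2; centre at d = 0.744 m, so I = I_cm + Md² gives I = 0.0078126 + (5.3)(0.744)² = 2.9416 kg m^2.
Solid cylinder: I_cm = (1/2)MR² = (1/2)(4.9)(0.138)² = 0.046658 kg m^2; centre at d = 0.21 m, so I = I_cm + Md² gives I = 0.046658 + (4.9)(0.21)² = 0.26275 kg m^2.
Total I = 0.034886 + 2.9416 + 0.26275 = 3.2392 kg m^2.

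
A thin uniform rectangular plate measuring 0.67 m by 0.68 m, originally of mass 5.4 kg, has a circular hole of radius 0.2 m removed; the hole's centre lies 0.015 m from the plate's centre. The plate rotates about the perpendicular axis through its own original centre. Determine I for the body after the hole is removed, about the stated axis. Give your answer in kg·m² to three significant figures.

0.380

Unpierced body about its centre: I₀ = (1/12)M(a²+b²) = (1/12)(5.4)[(0.67)² + (0.68)²] = 0.41009 kg·m².
The removed disk has mass m = M·πr²/(ab) = (5.4)·π(0.2)²/(0.67·0.68) = 1.4894 kg (same uniform areal density).
Its moment of inertia about the rotation axis (parallel-axis theorem): I_hole = (1/2)mr² + md² = (1/2)(1.4894)(0.2)² + (1.4894)(0.015)² = 0.030124 kg·m².
Treating the hole as negative mass, I = I₀ − I_hole = 0.41009 − 0.030124 = 0.37996 kg·m².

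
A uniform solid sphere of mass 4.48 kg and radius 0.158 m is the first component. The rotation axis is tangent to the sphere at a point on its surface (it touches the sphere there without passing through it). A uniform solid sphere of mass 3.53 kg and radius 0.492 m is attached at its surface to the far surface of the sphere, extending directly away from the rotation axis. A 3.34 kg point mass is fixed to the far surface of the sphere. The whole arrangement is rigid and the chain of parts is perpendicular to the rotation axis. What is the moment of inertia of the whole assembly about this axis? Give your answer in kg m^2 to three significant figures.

Solid sphere: I_cm = (2/5)MR² = (2/5)(4.48)(0.158)² = 0.044735 kg m^2; centre at d = 0.158 m, so the parallel axis theorem gives I = 0.044735 + (4.48)(0.158)² = 0.15657 kg m^2.
Solid sphere: I_cm = (2/5)MR² = (2/5)(3.53)(0.492)² = 0.34179 kg m^2; centre at d = 0.158 + 0.158 + 0.492 = 0.808 m, so the parallel axis theorem gives I = 0.34179 + (3.53)(0.808)² = 2.6464 kg m^2.
Point mass: I_cm = 0; centre at d = 0.158 + 0.158 + 0.492 + 0.492 = 1.3 m, so the parallel axis theorem gives I = 0 + (3.34)(1.3)² = 5.6446 kg m^2.
Total I = 0.15657 + 2.6464 + 5.6446 = 8.4476 kg m^2.

8.45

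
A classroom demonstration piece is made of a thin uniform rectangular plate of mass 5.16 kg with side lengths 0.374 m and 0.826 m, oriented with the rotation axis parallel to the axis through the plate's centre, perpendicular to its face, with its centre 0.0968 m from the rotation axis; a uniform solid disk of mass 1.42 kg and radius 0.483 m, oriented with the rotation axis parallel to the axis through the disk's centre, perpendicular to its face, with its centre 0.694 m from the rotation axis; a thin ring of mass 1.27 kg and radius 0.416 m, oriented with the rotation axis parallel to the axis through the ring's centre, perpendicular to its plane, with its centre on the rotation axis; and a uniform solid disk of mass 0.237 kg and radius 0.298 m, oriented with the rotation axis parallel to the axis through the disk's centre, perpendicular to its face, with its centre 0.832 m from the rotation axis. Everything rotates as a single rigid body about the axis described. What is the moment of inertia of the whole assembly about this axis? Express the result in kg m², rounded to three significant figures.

Rectangular plate: I_cm = (1/12)M(a²+b²) = (1/12)(5.16)[(0.374)² + (0.826)²] = 0.35353 kg m²; centre at d = 0.0968 m, so I = I_cm + Md² gives I = 0.35353 + (5.16)(0.0968)² = 0.40188 kg m².
Solid disk: I_cm = (1/2)MR² = (1/2)(1.42)(0.483)² = 0.16564 kg m²; centre at d = 0.694 m, so I = I_cm + Md² gives I = 0.16564 + (1.42)(0.694)² = 0.84956 kg m².
Thin ring: I_cm = MR² = (1.27)(0.416)² = 0.21978 kg m²; axis through the centre, so I = 0.21978 kg m².
Solid disk: I_cm = (1/2)MR² = (1/2)(0.237)(0.298)² = 0.010523 kg m²; centre at d = 0.832 m, so I = I_cm + Md² gives I = 0.010523 + (0.237)(0.832)² = 0.17458 kg m².
Total I = 0.40188 + 0.84956 + 0.21978 + 0.17458 = 1.6458 kg m².

1.65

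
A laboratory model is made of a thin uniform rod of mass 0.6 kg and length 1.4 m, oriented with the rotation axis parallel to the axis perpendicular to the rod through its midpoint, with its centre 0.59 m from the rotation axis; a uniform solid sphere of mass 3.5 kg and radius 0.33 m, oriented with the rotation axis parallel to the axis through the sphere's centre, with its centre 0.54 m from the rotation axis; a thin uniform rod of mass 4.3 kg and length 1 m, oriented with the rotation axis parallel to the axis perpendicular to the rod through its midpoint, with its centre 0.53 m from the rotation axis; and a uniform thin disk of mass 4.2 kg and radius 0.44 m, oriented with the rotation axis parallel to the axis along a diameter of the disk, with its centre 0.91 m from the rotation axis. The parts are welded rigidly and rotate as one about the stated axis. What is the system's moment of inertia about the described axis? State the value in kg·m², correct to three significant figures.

6.73

Thin rod: I_cm = (1/12)ML² = (1/12)(0.6)(1.4)² = 0.098 kg·m²; centre at d = 0.59 m, so the parallel axis theorem gives I = 0.098 + (0.6)(0.59)² = 0.30686 kg·m².
Solid sphere: I_cm = (2/5)MR² = (2/5)(3.5)(0.33)² = 0.15246 kg·m²; centre at d = 0.54 m, so the parallel axis theorem gives I = 0.15246 + (3.5)(0.54)² = 1.1731 kg·m².
Thin rod: I_cm = (1/12)ML² = (1/12)(4.3)(1)² = 0.35833 kg·m²; centre at d = 0.53 m, so the parallel axis theorem gives I = 0.35833 + (4.3)(0.53)² = 1.5662 kg·m².
Thin disk: I_cm = (1/4)MR² = (1/4)(4.2)(0.44)² = 0.20328 kg·m²; centre at d = 0.91 m, so the parallel axis theorem gives I = 0.20328 + (4.2)(0.91)² = 3.6813 kg·m².
Total I = 0.30686 + 1.1731 + 1.5662 + 3.6813 = 6.7274 kg·m².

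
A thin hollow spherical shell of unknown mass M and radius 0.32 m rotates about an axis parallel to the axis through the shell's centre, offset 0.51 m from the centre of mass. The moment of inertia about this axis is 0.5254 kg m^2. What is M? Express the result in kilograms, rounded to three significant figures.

I = I_cm + Md² = (2/3)MR² + Md² = M·[0.666667·(0.32)² + (0.51)²] = M·0.32837.
So M = 0.5254 / 0.32837 = 1.6 kg.

1.60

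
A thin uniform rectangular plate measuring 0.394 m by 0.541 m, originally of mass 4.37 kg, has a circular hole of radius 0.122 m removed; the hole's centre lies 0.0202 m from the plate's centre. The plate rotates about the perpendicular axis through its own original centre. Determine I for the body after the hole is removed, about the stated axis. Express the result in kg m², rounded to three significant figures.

0.156

Unpierced body about its centre: I₀ = (1/12)M(a²+b²) = (1/12)(4.37)[(0.394)² + (0.541)²] = 0.16312 kg m².
The removed disk has mass m = M·πr²/(ab) = (4.37)·π(0.122)²/(0.394·0.541) = 0.95864 kg (same uniform areal density).
Its moment of inertia about the rotation axis (parallel-axis theorem): I_hole = (1/2)mr² + md² = (1/2)(0.95864)(0.122)² + (0.95864)(0.0202)² = 0.0075254 kg m².
Treating the hole as negative mass, I = I₀ − I_hole = 0.16312 − 0.0075254 = 0.15559 kg m².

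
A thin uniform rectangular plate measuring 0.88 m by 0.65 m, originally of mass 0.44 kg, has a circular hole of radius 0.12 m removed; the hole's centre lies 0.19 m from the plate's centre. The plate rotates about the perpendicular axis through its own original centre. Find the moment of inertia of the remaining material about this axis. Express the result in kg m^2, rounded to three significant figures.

Unpierced body about its centre: I₀ = (1/12)M(a²+b²) = (1/12)(0.44)[(0.88)² + (0.65)²] = 0.043886 kg m^2.
The removed disk has mass m = M·πr²/(ab) = (0.44)·π(0.12)²/(0.88·0.65) = 0.034799 kg (same uniform areal density).
Its moment of inertia about the rotation axis (parallel-axis theorem): I_hole = (1/2)mr² + md² = (1/2)(0.034799)(0.12)² + (0.034799)(0.19)² = 0.0015068 kg m^2.
Treating the hole as negative mass, I = I₀ − I_hole = 0.043886 − 0.0015068 = 0.04238 kg m^2.

0.0424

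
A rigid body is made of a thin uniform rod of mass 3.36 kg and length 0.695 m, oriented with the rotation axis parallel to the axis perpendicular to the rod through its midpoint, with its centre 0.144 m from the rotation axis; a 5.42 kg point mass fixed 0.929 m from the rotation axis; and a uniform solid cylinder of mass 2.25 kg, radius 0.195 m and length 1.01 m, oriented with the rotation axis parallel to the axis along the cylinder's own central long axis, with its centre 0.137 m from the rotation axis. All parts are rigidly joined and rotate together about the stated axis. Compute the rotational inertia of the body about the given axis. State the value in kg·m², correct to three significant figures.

Thin rod: I_cm = (1/12)ML² = (1/12)(3.36)(0.695)² = 0.13525 kg·m²; centre at d = 0.144 m, so I = I_cm + Md² gives I = 0.13525 + (3.36)(0.144)² = 0.20492 kg·m².
Point mass: I_cm = 0; centre at d = 0.929 m, so I = I_cm + Md² gives I = 0 + (5.42)(0.929)² = 4.6777 kg·m².
Solid cylinder: I_cm = (1/2)MR² = (1/2)(2.25)(0.195)² = 0.042778 kg·m²; centre at d = 0.137 m, so I = I_cm + Md² gives I = 0.042778 + (2.25)(0.137)² = 0.085008 kg·m².
Total I = 0.20492 + 4.6777 + 0.085008 = 4.9676 kg·m².

4.97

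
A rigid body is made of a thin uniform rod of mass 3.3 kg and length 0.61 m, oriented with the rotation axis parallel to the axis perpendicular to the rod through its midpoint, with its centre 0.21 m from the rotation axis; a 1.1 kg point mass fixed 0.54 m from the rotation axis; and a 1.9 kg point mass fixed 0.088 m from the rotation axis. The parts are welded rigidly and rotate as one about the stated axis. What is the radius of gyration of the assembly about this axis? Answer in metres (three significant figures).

0.304

Thin rod: I_cm = (1/12)ML² = (1/12)(3.3)(0.61)² = 0.10233 kg m²; centre at d = 0.21 m, so I = I_cm + Md² gives I = 0.10233 + (3.3)(0.21)² = 0.24786 kg m².
Point mass: I_cm = 0; centre at d = 0.54 m, so I = I_cm + Md² gives I = 0 + (1.1)(0.54)² = 0.32076 kg m².
Point mass: I_cm = 0; centre at d = 0.088 m, so I = I_cm + Md² gives I = 0 + (1.9)(0.088)² = 0.014714 kg m².
Total I = 0.58333 kg m²; total mass M = 6.3 kg.
k = √(I/M) = √(0.58333/6.3) = 0.30429 m.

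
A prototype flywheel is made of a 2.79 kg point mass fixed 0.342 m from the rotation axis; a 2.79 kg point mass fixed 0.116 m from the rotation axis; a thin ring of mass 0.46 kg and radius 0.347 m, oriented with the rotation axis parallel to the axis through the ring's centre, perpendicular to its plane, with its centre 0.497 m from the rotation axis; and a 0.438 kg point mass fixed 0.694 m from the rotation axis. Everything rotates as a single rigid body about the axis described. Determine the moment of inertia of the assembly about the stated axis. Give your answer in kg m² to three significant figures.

Point mass: I_cm = 0; centre at d = 0.342 m, so I = I_cm + Md² gives I = 0 + (2.79)(0.342)² = 0.32633 kg m².
Point mass: I_cm = 0; centre at d = 0.116 m, so I = I_cm + Md² gives I = 0 + (2.79)(0.116)² = 0.037542 kg m².
Thin ring: I_cm = MR² = (0.46)(0.347)² = 0.055388 kg m²; centre at d = 0.497 m, so I = I_cm + Md² gives I = 0.055388 + (0.46)(0.497)² = 0.16901 kg m².
Point mass: I_cm = 0; centre at d = 0.694 m, so I = I_cm + Md² gives I = 0 + (0.438)(0.694)² = 0.21096 kg m².
Total I = 0.32633 + 0.037542 + 0.16901 + 0.21096 = 0.74384 kg m².

0.744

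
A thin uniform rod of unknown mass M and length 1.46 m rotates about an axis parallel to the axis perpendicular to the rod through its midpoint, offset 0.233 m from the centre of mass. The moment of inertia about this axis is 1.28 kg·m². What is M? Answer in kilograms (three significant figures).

5.52

I = I_cm + Md² = (1/12)ML² + Md² = M·[0.0833333·(1.46)² + (0.233)²] = M·0.23192.
So M = 1.28 / 0.23192 = 5.5191 kg.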